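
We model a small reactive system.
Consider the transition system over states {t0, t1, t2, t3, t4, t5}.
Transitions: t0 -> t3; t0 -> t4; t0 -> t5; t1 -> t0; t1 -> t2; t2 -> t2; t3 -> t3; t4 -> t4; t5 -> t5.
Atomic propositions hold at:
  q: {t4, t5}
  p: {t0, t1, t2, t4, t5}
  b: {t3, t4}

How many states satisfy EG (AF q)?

2

AF q: least fixpoint, start Z0 = {t4, t5}, add states with every successor in Z. Already a fixed point.
Sat(AF q) = {t4, t5}
EG (AF q): greatest fixpoint, start Z0 = {t4, t5}, keep only states in Sat with some successor in Z. Already a fixed point.
Sat(EG (AF q)) = {t4, t5}
|Sat(EG (AF q))| = |{t4, t5}| = 2.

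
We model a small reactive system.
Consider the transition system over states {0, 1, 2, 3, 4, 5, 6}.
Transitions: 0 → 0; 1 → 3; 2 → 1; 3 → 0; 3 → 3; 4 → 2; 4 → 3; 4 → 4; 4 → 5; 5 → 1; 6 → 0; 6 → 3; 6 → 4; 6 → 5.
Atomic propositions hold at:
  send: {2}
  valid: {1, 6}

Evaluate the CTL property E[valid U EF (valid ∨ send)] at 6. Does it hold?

Yes

Sat(valid ∨ send) = {1, 2, 6}
EF (valid ∨ send): least fixpoint, start Z0 = {1, 2, 6}, add states with some successor in Z. Z1 = {1, 2, 4, 5, 6}; fixed.
Sat(EF (valid ∨ send)) = {1, 2, 4, 5, 6}
E[valid U EF (valid ∨ send)]: least fixpoint, start Z0 = Sat(EF (valid ∨ send)) = {1, 2, 4, 5, 6}, add states in Sat(valid) with some successor in Z. Already a fixed point.
Sat(E[valid U EF (valid ∨ send)]) = {1, 2, 4, 5, 6}
6 ∈ Sat(E[valid U EF (valid ∨ send)]) = {1, 2, 4, 5, 6}, so the formula holds at 6.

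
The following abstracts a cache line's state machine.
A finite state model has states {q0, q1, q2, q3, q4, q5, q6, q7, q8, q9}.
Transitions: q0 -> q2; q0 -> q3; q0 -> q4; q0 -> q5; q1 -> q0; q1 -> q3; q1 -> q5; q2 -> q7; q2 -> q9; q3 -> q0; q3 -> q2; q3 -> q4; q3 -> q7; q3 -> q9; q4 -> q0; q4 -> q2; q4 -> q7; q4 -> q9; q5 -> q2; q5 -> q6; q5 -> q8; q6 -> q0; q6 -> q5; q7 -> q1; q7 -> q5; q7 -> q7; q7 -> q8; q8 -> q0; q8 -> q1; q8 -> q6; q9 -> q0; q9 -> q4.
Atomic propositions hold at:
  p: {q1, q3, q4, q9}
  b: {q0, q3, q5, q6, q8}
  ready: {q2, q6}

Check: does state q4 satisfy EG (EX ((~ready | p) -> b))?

Yes

Sat(~ready) = {q0, q1, q3, q4, q5, q7, q8, q9}
Sat(~ready | p) = {q0, q1, q3, q4, q5, q7, q8, q9}
Sat((~ready | p) -> b) = {q0, q2, q3, q5, q6, q8}
Sat(EX ((~ready | p) -> b)) = {s : some successor in {q0, q2, q3, q5, q6, q8}} = {q0, q1, q3, q4, q5, q6, q7, q8, q9}
EG (EX ((~ready | p) -> b)): greatest fixpoint, start Z0 = {q0, q1, q3, q4, q5, q6, q7, q8, q9}, keep only states in Sat with some successor in Z. Already a fixed point.
Sat(EG (EX ((~ready | p) -> b))) = {q0, q1, q3, q4, q5, q6, q7, q8, q9}
q4 ∈ Sat(EG (EX ((~ready | p) -> b))) = {q0, q1, q3, q4, q5, q6, q7, q8, q9}, so the formula holds at q4.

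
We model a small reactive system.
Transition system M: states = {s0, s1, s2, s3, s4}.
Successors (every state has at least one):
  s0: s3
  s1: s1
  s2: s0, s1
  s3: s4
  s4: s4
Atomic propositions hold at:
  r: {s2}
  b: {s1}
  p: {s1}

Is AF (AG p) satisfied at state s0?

AG p: greatest fixpoint, start Z0 = {s1}, keep only states in Sat with every successor in Z. Already a fixed point.
Sat(AG p) = {s1}
AF (AG p): least fixpoint, start Z0 = {s1}, add states with every successor in Z. Already a fixed point.
Sat(AF (AG p)) = {s1}
s0 ∉ Sat(AF (AG p)) = {s1}, so the formula does not hold at s0.

No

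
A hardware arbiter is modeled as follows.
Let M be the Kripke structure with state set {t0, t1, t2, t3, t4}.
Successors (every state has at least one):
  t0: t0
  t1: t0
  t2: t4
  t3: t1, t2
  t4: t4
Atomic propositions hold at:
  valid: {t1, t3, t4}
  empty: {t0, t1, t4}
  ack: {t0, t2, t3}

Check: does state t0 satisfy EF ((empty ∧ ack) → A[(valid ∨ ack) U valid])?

No

Sat(empty ∧ ack) = {t0}
Sat(valid ∨ ack) = {t0, t1, t2, t3, t4}
A[(valid ∨ ack) U valid]: least fixpoint, start Z0 = Sat(valid) = {t1, t3, t4}, add states in Sat(valid ∨ ack) with every successor in Z. Z1 = {t1, t2, t3, t4}; fixed.
Sat(A[(valid ∨ ack) U valid]) = {t1, t2, t3, t4}
Sat((empty ∧ ack) → A[(valid ∨ ack) U valid]) = {t1, t2, t3, t4}
EF ((empty ∧ ack) → A[(valid ∨ ack) U valid]): least fixpoint, start Z0 = {t1, t2, t3, t4}, add states with some successor in Z. Already a fixed point.
Sat(EF ((empty ∧ ack) → A[(valid ∨ ack) U valid])) = {t1, t2, t3, t4}
t0 ∉ Sat(EF ((empty ∧ ack) → A[(valid ∨ ack) U valid])) = {t1, t2, t3, t4}, so the formula does not hold at t0.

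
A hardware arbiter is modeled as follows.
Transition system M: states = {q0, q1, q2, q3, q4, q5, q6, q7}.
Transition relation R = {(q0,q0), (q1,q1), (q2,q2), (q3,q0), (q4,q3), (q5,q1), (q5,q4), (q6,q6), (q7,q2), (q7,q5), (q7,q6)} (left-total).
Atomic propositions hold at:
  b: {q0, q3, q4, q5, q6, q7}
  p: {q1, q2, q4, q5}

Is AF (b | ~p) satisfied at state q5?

Sat(~p) = {q0, q3, q6, q7}
Sat(b | ~p) = {q0, q3, q4, q5, q6, q7}
AF (b | ~p): least fixpoint, start Z0 = {q0, q3, q4, q5, q6, q7}, add states with every successor in Z. Already a fixed point.
Sat(AF (b | ~p)) = {q0, q3, q4, q5, q6, q7}
q5 ∈ Sat(AF (b | ~p)) = {q0, q3, q4, q5, q6, q7}, so the formula holds at q5.

Yes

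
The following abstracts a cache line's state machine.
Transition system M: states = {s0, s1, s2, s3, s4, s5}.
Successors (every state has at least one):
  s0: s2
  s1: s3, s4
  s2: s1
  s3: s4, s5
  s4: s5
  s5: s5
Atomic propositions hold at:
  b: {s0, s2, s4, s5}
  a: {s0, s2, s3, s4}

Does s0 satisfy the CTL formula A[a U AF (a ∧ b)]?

Sat(a ∧ b) = {s0, s2, s4}
AF (a ∧ b): least fixpoint, start Z0 = {s0, s2, s4}, add states with every successor in Z. Already a fixed point.
Sat(AF (a ∧ b)) = {s0, s2, s4}
A[a U AF (a ∧ b)]: least fixpoint, start Z0 = Sat(AF (a ∧ b)) = {s0, s2, s4}, add states in Sat(a) with every successor in Z. Already a fixed point.
Sat(A[a U AF (a ∧ b)]) = {s0, s2, s4}
s0 ∈ Sat(A[a U AF (a ∧ b)]) = {s0, s2, s4}, so the formula holds at s0.

Yes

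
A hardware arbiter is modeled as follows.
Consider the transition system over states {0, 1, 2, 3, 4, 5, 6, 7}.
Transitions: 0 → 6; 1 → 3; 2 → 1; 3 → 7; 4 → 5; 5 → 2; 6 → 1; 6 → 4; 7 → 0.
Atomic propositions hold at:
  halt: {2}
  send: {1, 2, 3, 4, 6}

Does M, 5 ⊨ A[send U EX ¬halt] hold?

Sat(¬halt) = {0, 1, 3, 4, 5, 6, 7}
Sat(EX ¬halt) = {s : some successor in {0, 1, 3, 4, 5, 6, 7}} = {0, 1, 2, 3, 4, 6, 7}
A[send U EX ¬halt]: least fixpoint, start Z0 = Sat(EX ¬halt) = {0, 1, 2, 3, 4, 6, 7}, add states in Sat(send) with every successor in Z. Already a fixed point.
Sat(A[send U EX ¬halt]) = {0, 1, 2, 3, 4, 6, 7}
5 ∉ Sat(A[send U EX ¬halt]) = {0, 1, 2, 3, 4, 6, 7}, so the formula does not hold at 5.

No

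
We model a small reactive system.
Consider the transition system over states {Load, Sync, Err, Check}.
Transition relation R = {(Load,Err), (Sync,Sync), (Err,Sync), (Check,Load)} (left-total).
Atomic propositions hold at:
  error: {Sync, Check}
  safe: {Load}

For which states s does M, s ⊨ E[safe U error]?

{Sync, Check}

E[safe U error]: least fixpoint, start Z0 = Sat(error) = {Sync, Check}, add states in Sat(safe) with some successor in Z. Already a fixed point.
Sat(E[safe U error]) = {Sync, Check}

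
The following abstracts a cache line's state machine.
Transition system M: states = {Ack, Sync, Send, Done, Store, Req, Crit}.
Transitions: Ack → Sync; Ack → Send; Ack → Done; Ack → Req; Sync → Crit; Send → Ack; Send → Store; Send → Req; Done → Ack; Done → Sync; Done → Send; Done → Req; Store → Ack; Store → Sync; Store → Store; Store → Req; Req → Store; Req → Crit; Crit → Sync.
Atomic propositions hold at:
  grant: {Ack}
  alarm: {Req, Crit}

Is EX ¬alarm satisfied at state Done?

Sat(¬alarm) = {Ack, Sync, Send, Done, Store}
Sat(EX ¬alarm) = {s : some successor in {Ack, Sync, Send, Done, Store}} = {Ack, Send, Done, Store, Req, Crit}
Done ∈ Sat(EX ¬alarm) = {Ack, Send, Done, Store, Req, Crit}, so the formula holds at Done.

Yes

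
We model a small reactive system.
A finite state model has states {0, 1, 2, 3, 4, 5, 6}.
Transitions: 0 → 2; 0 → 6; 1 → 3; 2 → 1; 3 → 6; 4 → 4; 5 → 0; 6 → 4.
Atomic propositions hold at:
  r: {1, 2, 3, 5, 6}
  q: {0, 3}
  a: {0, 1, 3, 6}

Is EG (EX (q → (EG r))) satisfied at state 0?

EG r: greatest fixpoint, start Z0 = {1, 2, 3, 5, 6}, keep only states in Sat with some successor in Z. Z1 = {1, 2, 3}; Z2 = {1, 2}; Z3 = {2}; Z4 = ∅; fixed.
Sat(EG r) = ∅
Sat(q → (EG r)) = {1, 2, 4, 5, 6}
Sat(EX (q → (EG r))) = {s : some successor in {1, 2, 4, 5, 6}} = {0, 2, 3, 4, 6}
EG (EX (q → (EG r))): greatest fixpoint, start Z0 = {0, 2, 3, 4, 6}, keep only states in Sat with some successor in Z. Z1 = {0, 3, 4, 6}; fixed.
Sat(EG (EX (q → (EG r)))) = {0, 3, 4, 6}
0 ∈ Sat(EG (EX (q → (EG r)))) = {0, 3, 4, 6}, so the formula holds at 0.

Yes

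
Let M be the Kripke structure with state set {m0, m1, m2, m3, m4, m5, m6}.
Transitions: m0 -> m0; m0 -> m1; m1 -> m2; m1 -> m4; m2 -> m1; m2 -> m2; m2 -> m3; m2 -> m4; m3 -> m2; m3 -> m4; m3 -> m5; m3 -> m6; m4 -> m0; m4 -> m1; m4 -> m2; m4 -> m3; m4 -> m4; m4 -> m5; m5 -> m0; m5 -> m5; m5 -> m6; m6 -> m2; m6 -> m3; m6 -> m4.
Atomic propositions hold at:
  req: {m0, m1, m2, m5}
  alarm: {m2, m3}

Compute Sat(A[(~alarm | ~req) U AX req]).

{m0}

Sat(~alarm) = {m0, m1, m4, m5, m6}
Sat(~req) = {m3, m4, m6}
Sat(~alarm | ~req) = {m0, m1, m3, m4, m5, m6}
Sat(AX req) = {s : every successor in {m0, m1, m2, m5}} = {m0}
A[(~alarm | ~req) U AX req]: least fixpoint, start Z0 = Sat(AX req) = {m0}, add states in Sat(~alarm | ~req) with every successor in Z. Already a fixed point.
Sat(A[(~alarm | ~req) U AX req]) = {m0}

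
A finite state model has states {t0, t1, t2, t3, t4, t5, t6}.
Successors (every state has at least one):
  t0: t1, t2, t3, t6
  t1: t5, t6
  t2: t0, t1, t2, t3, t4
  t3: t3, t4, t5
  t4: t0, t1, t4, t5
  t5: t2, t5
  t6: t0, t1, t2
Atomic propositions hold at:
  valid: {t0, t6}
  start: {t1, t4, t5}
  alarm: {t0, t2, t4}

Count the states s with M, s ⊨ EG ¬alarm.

Sat(¬alarm) = {t1, t3, t5, t6}
EG ¬alarm: greatest fixpoint, start Z0 = {t1, t3, t5, t6}, keep only states in Sat with some successor in Z. Already a fixed point.
Sat(EG ¬alarm) = {t1, t3, t5, t6}
|Sat(EG ¬alarm)| = |{t1, t3, t5, t6}| = 4.

4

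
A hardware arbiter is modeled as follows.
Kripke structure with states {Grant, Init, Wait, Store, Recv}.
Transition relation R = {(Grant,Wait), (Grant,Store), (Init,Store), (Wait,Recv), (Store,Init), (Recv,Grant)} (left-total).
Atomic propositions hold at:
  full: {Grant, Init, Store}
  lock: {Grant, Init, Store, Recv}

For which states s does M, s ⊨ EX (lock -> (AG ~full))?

Sat(~full) = {Wait, Recv}
AG ~full: greatest fixpoint, start Z0 = {Wait, Recv}, keep only states in Sat with every successor in Z. Z1 = {Wait}; Z2 = ∅; fixed.
Sat(AG ~full) = ∅
Sat(lock -> (AG ~full)) = {Wait}
Sat(EX (lock -> (AG ~full))) = {s : some successor in {Wait}} = {Grant}

{Grant}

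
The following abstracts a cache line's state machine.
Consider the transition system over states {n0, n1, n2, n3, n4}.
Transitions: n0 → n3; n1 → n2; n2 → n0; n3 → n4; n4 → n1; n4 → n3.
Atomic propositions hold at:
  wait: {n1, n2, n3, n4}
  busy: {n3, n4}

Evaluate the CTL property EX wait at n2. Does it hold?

No

Sat(EX wait) = {s : some successor in {n1, n2, n3, n4}} = {n0, n1, n3, n4}
n2 ∉ Sat(EX wait) = {n0, n1, n3, n4}, so the formula does not hold at n2.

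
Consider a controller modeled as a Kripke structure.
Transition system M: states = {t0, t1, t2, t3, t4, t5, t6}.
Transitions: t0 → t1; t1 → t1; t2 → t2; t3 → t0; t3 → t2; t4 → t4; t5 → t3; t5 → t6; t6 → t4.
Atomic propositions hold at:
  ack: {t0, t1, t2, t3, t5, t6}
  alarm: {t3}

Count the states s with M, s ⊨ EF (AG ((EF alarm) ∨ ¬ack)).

3

EF alarm: least fixpoint, start Z0 = {t3}, add states with some successor in Z. Z1 = {t3, t5}; fixed.
Sat(EF alarm) = {t3, t5}
Sat(¬ack) = {t4}
Sat((EF alarm) ∨ ¬ack) = {t3, t4, t5}
AG ((EF alarm) ∨ ¬ack): greatest fixpoint, start Z0 = {t3, t4, t5}, keep only states in Sat with every successor in Z. Z1 = {t4}; fixed.
Sat(AG ((EF alarm) ∨ ¬ack)) = {t4}
EF (AG ((EF alarm) ∨ ¬ack)): least fixpoint, start Z0 = {t4}, add states with some successor in Z. Z1 = {t4, t6}; Z2 = {t4, t5, t6}; fixed.
Sat(EF (AG ((EF alarm) ∨ ¬ack))) = {t4, t5, t6}
|Sat(EF (AG ((EF alarm) ∨ ¬ack)))| = |{t4, t5, t6}| = 3.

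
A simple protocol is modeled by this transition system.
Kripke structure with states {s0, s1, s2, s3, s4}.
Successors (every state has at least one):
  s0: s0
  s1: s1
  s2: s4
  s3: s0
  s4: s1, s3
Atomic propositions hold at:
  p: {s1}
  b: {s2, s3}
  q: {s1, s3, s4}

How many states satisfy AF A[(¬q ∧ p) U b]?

Sat(¬q) = {s0, s2}
Sat(¬q ∧ p) = ∅
A[(¬q ∧ p) U b]: least fixpoint, start Z0 = Sat(b) = {s2, s3}, add states in Sat(¬q ∧ p) with every successor in Z. Already a fixed point.
Sat(A[(¬q ∧ p) U b]) = {s2, s3}
AF A[(¬q ∧ p) U b]: least fixpoint, start Z0 = {s2, s3}, add states with every successor in Z. Already a fixed point.
Sat(AF A[(¬q ∧ p) U b]) = {s2, s3}
|Sat(AF A[(¬q ∧ p) U b])| = |{s2, s3}| = 2.

2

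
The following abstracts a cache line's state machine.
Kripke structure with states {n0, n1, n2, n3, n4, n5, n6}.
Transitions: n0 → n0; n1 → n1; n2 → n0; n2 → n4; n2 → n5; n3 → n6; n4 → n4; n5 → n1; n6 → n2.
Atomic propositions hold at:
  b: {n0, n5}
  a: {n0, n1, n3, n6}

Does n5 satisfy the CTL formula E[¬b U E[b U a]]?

Yes

Sat(¬b) = {n1, n2, n3, n4, n6}
E[b U a]: least fixpoint, start Z0 = Sat(a) = {n0, n1, n3, n6}, add states in Sat(b) with some successor in Z. Z1 = {n0, n1, n3, n5, n6}; fixed.
Sat(E[b U a]) = {n0, n1, n3, n5, n6}
E[¬b U E[b U a]]: least fixpoint, start Z0 = Sat(E[b U a]) = {n0, n1, n3, n5, n6}, add states in Sat(¬b) with some successor in Z. Z1 = {n0, n1, n2, n3, n5, n6}; fixed.
Sat(E[¬b U E[b U a]]) = {n0, n1, n2, n3, n5, n6}
n5 ∈ Sat(E[¬b U E[b U a]]) = {n0, n1, n2, n3, n5, n6}, so the formula holds at n5.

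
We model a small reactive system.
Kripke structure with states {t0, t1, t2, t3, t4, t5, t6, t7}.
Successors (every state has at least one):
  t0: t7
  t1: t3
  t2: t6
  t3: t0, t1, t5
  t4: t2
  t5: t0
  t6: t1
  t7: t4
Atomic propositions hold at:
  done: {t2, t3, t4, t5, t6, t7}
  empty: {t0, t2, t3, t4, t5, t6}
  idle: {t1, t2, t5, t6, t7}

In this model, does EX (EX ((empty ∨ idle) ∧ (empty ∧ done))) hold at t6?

Yes

Sat(empty ∨ idle) = {t0, t1, t2, t3, t4, t5, t6, t7}
Sat(empty ∧ done) = {t2, t3, t4, t5, t6}
Sat((empty ∨ idle) ∧ (empty ∧ done)) = {t2, t3, t4, t5, t6}
Sat(EX ((empty ∨ idle) ∧ (empty ∧ done))) = {s : some successor in {t2, t3, t4, t5, t6}} = {t1, t2, t3, t4, t7}
Sat(EX (EX ((empty ∨ idle) ∧ (empty ∧ done)))) = {s : some successor in {t1, t2, t3, t4, t7}} = {t0, t1, t3, t4, t6, t7}
t6 ∈ Sat(EX (EX ((empty ∨ idle) ∧ (empty ∧ done)))) = {t0, t1, t3, t4, t6, t7}, so the formula holds at t6.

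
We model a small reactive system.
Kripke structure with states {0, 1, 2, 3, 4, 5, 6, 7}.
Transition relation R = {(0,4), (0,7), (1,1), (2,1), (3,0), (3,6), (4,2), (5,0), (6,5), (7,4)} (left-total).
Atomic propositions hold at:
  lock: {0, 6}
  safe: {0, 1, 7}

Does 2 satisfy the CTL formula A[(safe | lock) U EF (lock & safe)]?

No

Sat(safe | lock) = {0, 1, 6, 7}
Sat(lock & safe) = {0}
EF (lock & safe): least fixpoint, start Z0 = {0}, add states with some successor in Z. Z1 = {0, 3, 5}; Z2 = {0, 3, 5, 6}; fixed.
Sat(EF (lock & safe)) = {0, 3, 5, 6}
A[(safe | lock) U EF (lock & safe)]: least fixpoint, start Z0 = Sat(EF (lock & safe)) = {0, 3, 5, 6}, add states in Sat(safe | lock) with every successor in Z. Already a fixed point.
Sat(A[(safe | lock) U EF (lock & safe)]) = {0, 3, 5, 6}
2 ∉ Sat(A[(safe | lock) U EF (lock & safe)]) = {0, 3, 5, 6}, so the formula does not hold at 2.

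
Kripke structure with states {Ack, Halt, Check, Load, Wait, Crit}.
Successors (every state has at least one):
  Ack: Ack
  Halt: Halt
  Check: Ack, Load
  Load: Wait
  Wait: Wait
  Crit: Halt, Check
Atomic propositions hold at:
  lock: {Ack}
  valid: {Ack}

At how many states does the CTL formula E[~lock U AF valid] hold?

Sat(~lock) = {Halt, Check, Load, Wait, Crit}
AF valid: least fixpoint, start Z0 = {Ack}, add states with every successor in Z. Already a fixed point.
Sat(AF valid) = {Ack}
E[~lock U AF valid]: least fixpoint, start Z0 = Sat(AF valid) = {Ack}, add states in Sat(~lock) with some successor in Z. Z1 = {Ack, Check}; Z2 = {Ack, Check, Crit}; fixed.
Sat(E[~lock U AF valid]) = {Ack, Check, Crit}
|Sat(E[~lock U AF valid])| = |{Ack, Check, Crit}| = 3.

3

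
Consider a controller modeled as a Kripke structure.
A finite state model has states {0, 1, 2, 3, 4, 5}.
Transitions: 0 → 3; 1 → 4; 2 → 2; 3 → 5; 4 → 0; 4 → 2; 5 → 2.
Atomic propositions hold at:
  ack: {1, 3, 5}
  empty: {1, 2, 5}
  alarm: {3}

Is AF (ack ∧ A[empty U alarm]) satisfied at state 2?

No

A[empty U alarm]: least fixpoint, start Z0 = Sat(alarm) = {3}, add states in Sat(empty) with every successor in Z. Already a fixed point.
Sat(A[empty U alarm]) = {3}
Sat(ack ∧ A[empty U alarm]) = {3}
AF (ack ∧ A[empty U alarm]): least fixpoint, start Z0 = {3}, add states with every successor in Z. Z1 = {0, 3}; fixed.
Sat(AF (ack ∧ A[empty U alarm])) = {0, 3}
2 ∉ Sat(AF (ack ∧ A[empty U alarm])) = {0, 3}, so the formula does not hold at 2.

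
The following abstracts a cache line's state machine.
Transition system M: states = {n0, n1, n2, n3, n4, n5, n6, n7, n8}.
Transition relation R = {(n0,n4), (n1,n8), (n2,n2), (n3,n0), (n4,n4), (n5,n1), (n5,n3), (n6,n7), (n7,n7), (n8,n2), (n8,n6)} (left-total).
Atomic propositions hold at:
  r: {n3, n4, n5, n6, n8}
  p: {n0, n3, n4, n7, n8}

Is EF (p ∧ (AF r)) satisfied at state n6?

No

AF r: least fixpoint, start Z0 = {n3, n4, n5, n6, n8}, add states with every successor in Z. Z1 = {n0, n1, n3, n4, n5, n6, n8}; fixed.
Sat(AF r) = {n0, n1, n3, n4, n5, n6, n8}
Sat(p ∧ (AF r)) = {n0, n3, n4, n8}
EF (p ∧ (AF r)): least fixpoint, start Z0 = {n0, n3, n4, n8}, add states with some successor in Z. Z1 = {n0, n1, n3, n4, n5, n8}; fixed.
Sat(EF (p ∧ (AF r))) = {n0, n1, n3, n4, n5, n8}
n6 ∉ Sat(EF (p ∧ (AF r))) = {n0, n1, n3, n4, n5, n8}, so the formula does not hold at n6.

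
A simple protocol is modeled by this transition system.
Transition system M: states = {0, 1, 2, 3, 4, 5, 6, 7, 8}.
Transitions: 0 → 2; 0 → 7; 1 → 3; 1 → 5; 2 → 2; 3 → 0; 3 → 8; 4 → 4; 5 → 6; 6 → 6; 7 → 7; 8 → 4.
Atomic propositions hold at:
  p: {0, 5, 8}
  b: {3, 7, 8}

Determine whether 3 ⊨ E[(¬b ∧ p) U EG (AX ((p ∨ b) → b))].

Sat(¬b) = {0, 1, 2, 4, 5, 6}
Sat(¬b ∧ p) = {0, 5}
Sat(p ∨ b) = {0, 3, 5, 7, 8}
Sat((p ∨ b) → b) = {1, 2, 3, 4, 6, 7, 8}
Sat(AX ((p ∨ b) → b)) = {s : every successor in {1, 2, 3, 4, 6, 7, 8}} = {0, 2, 4, 5, 6, 7, 8}
EG (AX ((p ∨ b) → b)): greatest fixpoint, start Z0 = {0, 2, 4, 5, 6, 7, 8}, keep only states in Sat with some successor in Z. Already a fixed point.
Sat(EG (AX ((p ∨ b) → b))) = {0, 2, 4, 5, 6, 7, 8}
E[(¬b ∧ p) U EG (AX ((p ∨ b) → b))]: least fixpoint, start Z0 = Sat(EG (AX ((p ∨ b) → b))) = {0, 2, 4, 5, 6, 7, 8}, add states in Sat(¬b ∧ p) with some successor in Z. Already a fixed point.
Sat(E[(¬b ∧ p) U EG (AX ((p ∨ b) → b))]) = {0, 2, 4, 5, 6, 7, 8}
3 ∉ Sat(E[(¬b ∧ p) U EG (AX ((p ∨ b) → b))]) = {0, 2, 4, 5, 6, 7, 8}, so the formula does not hold at 3.

No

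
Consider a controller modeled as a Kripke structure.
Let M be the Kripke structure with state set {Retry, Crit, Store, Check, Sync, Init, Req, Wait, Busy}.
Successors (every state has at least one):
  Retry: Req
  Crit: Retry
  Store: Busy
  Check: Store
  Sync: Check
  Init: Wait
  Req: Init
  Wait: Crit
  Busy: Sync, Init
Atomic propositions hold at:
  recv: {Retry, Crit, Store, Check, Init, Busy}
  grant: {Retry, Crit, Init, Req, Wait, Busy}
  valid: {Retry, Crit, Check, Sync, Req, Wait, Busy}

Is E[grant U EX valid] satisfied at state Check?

Sat(EX valid) = {s : some successor in {Retry, Crit, Check, Sync, Req, Wait, Busy}} = {Retry, Crit, Store, Sync, Init, Wait, Busy}
E[grant U EX valid]: least fixpoint, start Z0 = Sat(EX valid) = {Retry, Crit, Store, Sync, Init, Wait, Busy}, add states in Sat(grant) with some successor in Z. Z1 = {Retry, Crit, Store, Sync, Init, Req, Wait, Busy}; fixed.
Sat(E[grant U EX valid]) = {Retry, Crit, Store, Sync, Init, Req, Wait, Busy}
Check ∉ Sat(E[grant U EX valid]) = {Retry, Crit, Store, Sync, Init, Req, Wait, Busy}, so the formula does not hold at Check.

No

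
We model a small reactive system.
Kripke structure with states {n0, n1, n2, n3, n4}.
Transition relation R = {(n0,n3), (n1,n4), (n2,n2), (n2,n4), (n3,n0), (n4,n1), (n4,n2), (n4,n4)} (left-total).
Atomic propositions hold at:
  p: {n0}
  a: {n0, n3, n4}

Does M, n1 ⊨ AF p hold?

AF p: least fixpoint, start Z0 = {n0}, add states with every successor in Z. Z1 = {n0, n3}; fixed.
Sat(AF p) = {n0, n3}
n1 ∉ Sat(AF p) = {n0, n3}, so the formula does not hold at n1.

No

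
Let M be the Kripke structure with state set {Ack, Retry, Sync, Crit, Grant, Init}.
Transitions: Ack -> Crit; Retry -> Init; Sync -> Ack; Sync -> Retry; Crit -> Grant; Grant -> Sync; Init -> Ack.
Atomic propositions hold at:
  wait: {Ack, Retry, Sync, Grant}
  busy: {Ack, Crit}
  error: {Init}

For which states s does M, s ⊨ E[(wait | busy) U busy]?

{Ack, Sync, Crit, Grant}

Sat(wait | busy) = {Ack, Retry, Sync, Crit, Grant}
E[(wait | busy) U busy]: least fixpoint, start Z0 = Sat(busy) = {Ack, Crit}, add states in Sat(wait | busy) with some successor in Z. Z1 = {Ack, Sync, Crit}; Z2 = {Ack, Sync, Crit, Grant}; fixed.
Sat(E[(wait | busy) U busy]) = {Ack, Sync, Crit, Grant}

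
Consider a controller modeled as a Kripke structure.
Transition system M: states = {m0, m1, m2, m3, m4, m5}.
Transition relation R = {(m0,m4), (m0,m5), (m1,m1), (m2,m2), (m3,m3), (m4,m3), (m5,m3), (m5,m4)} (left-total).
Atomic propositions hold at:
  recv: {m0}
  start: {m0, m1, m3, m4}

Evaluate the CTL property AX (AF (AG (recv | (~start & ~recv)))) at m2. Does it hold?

Yes

Sat(~start) = {m2, m5}
Sat(~recv) = {m1, m2, m3, m4, m5}
Sat(~start & ~recv) = {m2, m5}
Sat(recv | (~start & ~recv)) = {m0, m2, m5}
AG (recv | (~start & ~recv)): greatest fixpoint, start Z0 = {m0, m2, m5}, keep only states in Sat with every successor in Z. Z1 = {m2}; fixed.
Sat(AG (recv | (~start & ~recv))) = {m2}
AF (AG (recv | (~start & ~recv))): least fixpoint, start Z0 = {m2}, add states with every successor in Z. Already a fixed point.
Sat(AF (AG (recv | (~start & ~recv)))) = {m2}
Sat(AX (AF (AG (recv | (~start & ~recv))))) = {s : every successor in {m2}} = {m2}
m2 ∈ Sat(AX (AF (AG (recv | (~start & ~recv))))) = {m2}, so the formula holds at m2.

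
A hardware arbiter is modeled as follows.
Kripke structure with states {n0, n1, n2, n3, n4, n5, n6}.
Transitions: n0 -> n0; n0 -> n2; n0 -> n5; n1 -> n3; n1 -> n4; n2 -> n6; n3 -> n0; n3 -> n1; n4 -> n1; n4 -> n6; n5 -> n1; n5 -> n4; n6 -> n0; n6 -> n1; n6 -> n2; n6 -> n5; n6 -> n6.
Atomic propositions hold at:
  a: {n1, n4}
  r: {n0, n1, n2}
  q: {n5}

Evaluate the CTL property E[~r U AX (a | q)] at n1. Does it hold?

No

Sat(~r) = {n3, n4, n5, n6}
Sat(a | q) = {n1, n4, n5}
Sat(AX (a | q)) = {s : every successor in {n1, n4, n5}} = {n5}
E[~r U AX (a | q)]: least fixpoint, start Z0 = Sat(AX (a | q)) = {n5}, add states in Sat(~r) with some successor in Z. Z1 = {n5, n6}; Z2 = {n4, n5, n6}; fixed.
Sat(E[~r U AX (a | q)]) = {n4, n5, n6}
n1 ∉ Sat(E[~r U AX (a | q)]) = {n4, n5, n6}, so the formula does not hold at n1.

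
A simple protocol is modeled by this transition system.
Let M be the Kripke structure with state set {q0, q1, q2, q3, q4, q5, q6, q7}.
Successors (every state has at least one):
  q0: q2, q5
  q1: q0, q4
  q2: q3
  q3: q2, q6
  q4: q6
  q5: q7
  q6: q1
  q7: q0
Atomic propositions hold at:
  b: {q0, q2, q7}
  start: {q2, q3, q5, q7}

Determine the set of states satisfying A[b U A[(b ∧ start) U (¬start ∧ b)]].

{q0, q7}

Sat(b ∧ start) = {q2, q7}
Sat(¬start) = {q0, q1, q4, q6}
Sat(¬start ∧ b) = {q0}
A[(b ∧ start) U (¬start ∧ b)]: least fixpoint, start Z0 = Sat((¬start ∧ b)) = {q0}, add states in Sat(b ∧ start) with every successor in Z. Z1 = {q0, q7}; fixed.
Sat(A[(b ∧ start) U (¬start ∧ b)]) = {q0, q7}
A[b U A[(b ∧ start) U (¬start ∧ b)]]: least fixpoint, start Z0 = Sat(A[(b ∧ start) U (¬start ∧ b)]) = {q0, q7}, add states in Sat(b) with every successor in Z. Already a fixed point.
Sat(A[b U A[(b ∧ start) U (¬start ∧ b)]]) = {q0, q7}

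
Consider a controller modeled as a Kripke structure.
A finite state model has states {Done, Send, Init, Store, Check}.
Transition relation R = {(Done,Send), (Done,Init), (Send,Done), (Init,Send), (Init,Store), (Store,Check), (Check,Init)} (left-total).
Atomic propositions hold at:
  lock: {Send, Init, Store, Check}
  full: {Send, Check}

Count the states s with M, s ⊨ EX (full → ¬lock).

4

Sat(¬lock) = {Done}
Sat(full → ¬lock) = {Done, Init, Store}
Sat(EX (full → ¬lock)) = {s : some successor in {Done, Init, Store}} = {Done, Send, Init, Check}
|Sat(EX (full → ¬lock))| = |{Done, Send, Init, Check}| = 4.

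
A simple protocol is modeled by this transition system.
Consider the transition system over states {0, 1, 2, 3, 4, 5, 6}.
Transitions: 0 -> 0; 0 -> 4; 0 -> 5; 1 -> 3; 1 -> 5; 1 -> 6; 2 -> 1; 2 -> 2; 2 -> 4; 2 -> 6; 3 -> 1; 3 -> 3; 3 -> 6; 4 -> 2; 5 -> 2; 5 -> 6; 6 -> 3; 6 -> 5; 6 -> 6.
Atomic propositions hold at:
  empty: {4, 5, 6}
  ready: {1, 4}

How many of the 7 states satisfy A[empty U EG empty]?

2

EG empty: greatest fixpoint, start Z0 = {4, 5, 6}, keep only states in Sat with some successor in Z. Z1 = {5, 6}; fixed.
Sat(EG empty) = {5, 6}
A[empty U EG empty]: least fixpoint, start Z0 = Sat(EG empty) = {5, 6}, add states in Sat(empty) with every successor in Z. Already a fixed point.
Sat(A[empty U EG empty]) = {5, 6}
|Sat(A[empty U EG empty])| = |{5, 6}| = 2.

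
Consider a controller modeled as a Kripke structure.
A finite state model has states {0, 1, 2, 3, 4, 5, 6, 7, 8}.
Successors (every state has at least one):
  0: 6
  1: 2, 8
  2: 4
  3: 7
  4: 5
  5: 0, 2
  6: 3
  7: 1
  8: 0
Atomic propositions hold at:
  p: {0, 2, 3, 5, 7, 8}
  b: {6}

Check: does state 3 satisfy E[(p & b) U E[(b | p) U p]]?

Yes

Sat(p & b) = ∅
Sat(b | p) = {0, 2, 3, 5, 6, 7, 8}
E[(b | p) U p]: least fixpoint, start Z0 = Sat(p) = {0, 2, 3, 5, 7, 8}, add states in Sat(b | p) with some successor in Z. Z1 = {0, 2, 3, 5, 6, 7, 8}; fixed.
Sat(E[(b | p) U p]) = {0, 2, 3, 5, 6, 7, 8}
E[(p & b) U E[(b | p) U p]]: least fixpoint, start Z0 = Sat(E[(b | p) U p]) = {0, 2, 3, 5, 6, 7, 8}, add states in Sat(p & b) with some successor in Z. Already a fixed point.
Sat(E[(p & b) U E[(b | p) U p]]) = {0, 2, 3, 5, 6, 7, 8}
3 ∈ Sat(E[(p & b) U E[(b | p) U p]]) = {0, 2, 3, 5, 6, 7, 8}, so the formula holds at 3.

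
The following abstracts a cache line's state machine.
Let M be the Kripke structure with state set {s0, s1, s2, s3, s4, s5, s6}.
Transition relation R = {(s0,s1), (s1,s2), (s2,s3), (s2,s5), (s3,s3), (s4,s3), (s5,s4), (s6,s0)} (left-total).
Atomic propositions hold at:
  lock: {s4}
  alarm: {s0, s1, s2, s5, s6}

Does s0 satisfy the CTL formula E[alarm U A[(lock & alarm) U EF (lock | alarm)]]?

Yes

Sat(lock & alarm) = ∅
Sat(lock | alarm) = {s0, s1, s2, s4, s5, s6}
EF (lock | alarm): least fixpoint, start Z0 = {s0, s1, s2, s4, s5, s6}, add states with some successor in Z. Already a fixed point.
Sat(EF (lock | alarm)) = {s0, s1, s2, s4, s5, s6}
A[(lock & alarm) U EF (lock | alarm)]: least fixpoint, start Z0 = Sat(EF (lock | alarm)) = {s0, s1, s2, s4, s5, s6}, add states in Sat(lock & alarm) with every successor in Z. Already a fixed point.
Sat(A[(lock & alarm) U EF (lock | alarm)]) = {s0, s1, s2, s4, s5, s6}
E[alarm U A[(lock & alarm) U EF (lock | alarm)]]: least fixpoint, start Z0 = Sat(A[(lock & alarm) U EF (lock | alarm)]) = {s0, s1, s2, s4, s5, s6}, add states in Sat(alarm) with some successor in Z. Already a fixed point.
Sat(E[alarm U A[(lock & alarm) U EF (lock | alarm)]]) = {s0, s1, s2, s4, s5, s6}
s0 ∈ Sat(E[alarm U A[(lock & alarm) U EF (lock | alarm)]]) = {s0, s1, s2, s4, s5, s6}, so the formula holds at s0.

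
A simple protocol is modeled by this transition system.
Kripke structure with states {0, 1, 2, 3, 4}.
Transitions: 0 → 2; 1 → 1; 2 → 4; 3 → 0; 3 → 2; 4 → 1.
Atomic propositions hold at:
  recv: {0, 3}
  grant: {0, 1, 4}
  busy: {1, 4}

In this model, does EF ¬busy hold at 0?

Yes

Sat(¬busy) = {0, 2, 3}
EF ¬busy: least fixpoint, start Z0 = {0, 2, 3}, add states with some successor in Z. Already a fixed point.
Sat(EF ¬busy) = {0, 2, 3}
0 ∈ Sat(EF ¬busy) = {0, 2, 3}, so the formula holds at 0.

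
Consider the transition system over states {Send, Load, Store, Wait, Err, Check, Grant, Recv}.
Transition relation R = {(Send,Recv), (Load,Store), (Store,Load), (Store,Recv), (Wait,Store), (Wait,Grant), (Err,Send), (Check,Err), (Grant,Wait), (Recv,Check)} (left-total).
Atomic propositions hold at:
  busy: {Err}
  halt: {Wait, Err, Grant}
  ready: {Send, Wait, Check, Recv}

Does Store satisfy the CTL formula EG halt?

EG halt: greatest fixpoint, start Z0 = {Wait, Err, Grant}, keep only states in Sat with some successor in Z. Z1 = {Wait, Grant}; fixed.
Sat(EG halt) = {Wait, Grant}
Store ∉ Sat(EG halt) = {Wait, Grant}, so the formula does not hold at Store.

No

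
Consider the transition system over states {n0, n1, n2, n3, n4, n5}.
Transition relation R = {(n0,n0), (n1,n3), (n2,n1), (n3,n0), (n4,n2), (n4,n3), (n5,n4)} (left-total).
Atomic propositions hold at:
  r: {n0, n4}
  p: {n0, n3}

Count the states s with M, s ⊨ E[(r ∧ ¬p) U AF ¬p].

4

Sat(¬p) = {n1, n2, n4, n5}
Sat(r ∧ ¬p) = {n4}
AF ¬p: least fixpoint, start Z0 = {n1, n2, n4, n5}, add states with every successor in Z. Already a fixed point.
Sat(AF ¬p) = {n1, n2, n4, n5}
E[(r ∧ ¬p) U AF ¬p]: least fixpoint, start Z0 = Sat(AF ¬p) = {n1, n2, n4, n5}, add states in Sat(r ∧ ¬p) with some successor in Z. Already a fixed point.
Sat(E[(r ∧ ¬p) U AF ¬p]) = {n1, n2, n4, n5}
|Sat(E[(r ∧ ¬p) U AF ¬p])| = |{n1, n2, n4, n5}| = 4.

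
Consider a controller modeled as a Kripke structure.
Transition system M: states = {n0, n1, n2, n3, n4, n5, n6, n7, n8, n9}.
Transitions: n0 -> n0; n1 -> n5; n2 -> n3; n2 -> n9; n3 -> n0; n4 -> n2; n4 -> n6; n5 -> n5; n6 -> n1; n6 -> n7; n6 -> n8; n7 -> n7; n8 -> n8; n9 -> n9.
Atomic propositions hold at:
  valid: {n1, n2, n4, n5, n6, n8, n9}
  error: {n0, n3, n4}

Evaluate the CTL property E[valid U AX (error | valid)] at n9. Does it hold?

Sat(error | valid) = {n0, n1, n2, n3, n4, n5, n6, n8, n9}
Sat(AX (error | valid)) = {s : every successor in {n0, n1, n2, n3, n4, n5, n6, n8, n9}} = {n0, n1, n2, n3, n4, n5, n8, n9}
E[valid U AX (error | valid)]: least fixpoint, start Z0 = Sat(AX (error | valid)) = {n0, n1, n2, n3, n4, n5, n8, n9}, add states in Sat(valid) with some successor in Z. Z1 = {n0, n1, n2, n3, n4, n5, n6, n8, n9}; fixed.
Sat(E[valid U AX (error | valid)]) = {n0, n1, n2, n3, n4, n5, n6, n8, n9}
n9 ∈ Sat(E[valid U AX (error | valid)]) = {n0, n1, n2, n3, n4, n5, n6, n8, n9}, so the formula holds at n9.

Yes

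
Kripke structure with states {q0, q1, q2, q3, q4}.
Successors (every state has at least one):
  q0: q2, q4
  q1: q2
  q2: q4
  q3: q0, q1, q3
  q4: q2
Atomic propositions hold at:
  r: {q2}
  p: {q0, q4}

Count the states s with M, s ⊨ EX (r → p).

Sat(r → p) = {q0, q1, q3, q4}
Sat(EX (r → p)) = {s : some successor in {q0, q1, q3, q4}} = {q0, q2, q3}
|Sat(EX (r → p))| = |{q0, q2, q3}| = 3.

3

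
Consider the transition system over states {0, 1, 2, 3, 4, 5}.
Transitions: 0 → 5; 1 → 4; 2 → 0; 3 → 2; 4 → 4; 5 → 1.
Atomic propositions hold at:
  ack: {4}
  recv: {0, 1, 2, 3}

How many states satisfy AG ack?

AG ack: greatest fixpoint, start Z0 = {4}, keep only states in Sat with every successor in Z. Already a fixed point.
Sat(AG ack) = {4}
|Sat(AG ack)| = |{4}| = 1.

1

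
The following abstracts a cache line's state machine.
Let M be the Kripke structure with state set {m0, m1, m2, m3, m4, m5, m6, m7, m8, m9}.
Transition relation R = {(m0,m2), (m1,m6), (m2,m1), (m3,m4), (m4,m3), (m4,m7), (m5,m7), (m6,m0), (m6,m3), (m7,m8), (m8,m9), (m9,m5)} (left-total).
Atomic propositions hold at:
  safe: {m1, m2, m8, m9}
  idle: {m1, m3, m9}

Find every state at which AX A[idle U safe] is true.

A[idle U safe]: least fixpoint, start Z0 = Sat(safe) = {m1, m2, m8, m9}, add states in Sat(idle) with every successor in Z. Already a fixed point.
Sat(A[idle U safe]) = {m1, m2, m8, m9}
Sat(AX A[idle U safe]) = {s : every successor in {m1, m2, m8, m9}} = {m0, m2, m7, m8}

{m0, m2, m7, m8}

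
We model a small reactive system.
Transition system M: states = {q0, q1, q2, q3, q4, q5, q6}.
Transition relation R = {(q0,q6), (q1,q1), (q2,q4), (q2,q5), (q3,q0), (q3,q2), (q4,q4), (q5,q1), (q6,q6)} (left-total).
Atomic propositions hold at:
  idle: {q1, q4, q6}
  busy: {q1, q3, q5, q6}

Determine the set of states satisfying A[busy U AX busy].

{q0, q1, q5, q6}

Sat(AX busy) = {s : every successor in {q1, q3, q5, q6}} = {q0, q1, q5, q6}
A[busy U AX busy]: least fixpoint, start Z0 = Sat(AX busy) = {q0, q1, q5, q6}, add states in Sat(busy) with every successor in Z. Already a fixed point.
Sat(A[busy U AX busy]) = {q0, q1, q5, q6}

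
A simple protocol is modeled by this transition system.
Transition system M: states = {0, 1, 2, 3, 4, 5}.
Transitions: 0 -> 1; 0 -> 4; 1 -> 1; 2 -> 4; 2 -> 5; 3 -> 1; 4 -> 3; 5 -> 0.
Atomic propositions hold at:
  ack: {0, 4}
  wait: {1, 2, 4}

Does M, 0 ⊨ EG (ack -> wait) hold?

No

Sat(ack -> wait) = {1, 2, 3, 4, 5}
EG (ack -> wait): greatest fixpoint, start Z0 = {1, 2, 3, 4, 5}, keep only states in Sat with some successor in Z. Z1 = {1, 2, 3, 4}; fixed.
Sat(EG (ack -> wait)) = {1, 2, 3, 4}
0 ∉ Sat(EG (ack -> wait)) = {1, 2, 3, 4}, so the formula does not hold at 0.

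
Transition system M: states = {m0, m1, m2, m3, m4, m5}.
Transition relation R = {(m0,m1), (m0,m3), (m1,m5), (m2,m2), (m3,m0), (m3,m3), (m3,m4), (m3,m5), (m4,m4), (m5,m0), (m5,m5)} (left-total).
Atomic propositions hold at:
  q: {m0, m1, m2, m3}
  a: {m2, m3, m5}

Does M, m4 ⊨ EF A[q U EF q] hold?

EF q: least fixpoint, start Z0 = {m0, m1, m2, m3}, add states with some successor in Z. Z1 = {m0, m1, m2, m3, m5}; fixed.
Sat(EF q) = {m0, m1, m2, m3, m5}
A[q U EF q]: least fixpoint, start Z0 = Sat(EF q) = {m0, m1, m2, m3, m5}, add states in Sat(q) with every successor in Z. Already a fixed point.
Sat(A[q U EF q]) = {m0, m1, m2, m3, m5}
EF A[q U EF q]: least fixpoint, start Z0 = {m0, m1, m2, m3, m5}, add states with some successor in Z. Already a fixed point.
Sat(EF A[q U EF q]) = {m0, m1, m2, m3, m5}
m4 ∉ Sat(EF A[q U EF q]) = {m0, m1, m2, m3, m5}, so the formula does not hold at m4.

No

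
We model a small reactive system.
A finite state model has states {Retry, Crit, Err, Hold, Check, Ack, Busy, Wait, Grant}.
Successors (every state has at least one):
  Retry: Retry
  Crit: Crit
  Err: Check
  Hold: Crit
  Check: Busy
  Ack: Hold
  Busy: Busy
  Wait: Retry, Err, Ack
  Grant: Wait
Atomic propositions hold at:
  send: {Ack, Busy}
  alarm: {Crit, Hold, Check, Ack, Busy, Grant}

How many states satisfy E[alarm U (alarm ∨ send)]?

Sat(alarm ∨ send) = {Crit, Hold, Check, Ack, Busy, Grant}
E[alarm U (alarm ∨ send)]: least fixpoint, start Z0 = Sat((alarm ∨ send)) = {Crit, Hold, Check, Ack, Busy, Grant}, add states in Sat(alarm) with some successor in Z. Already a fixed point.
Sat(E[alarm U (alarm ∨ send)]) = {Crit, Hold, Check, Ack, Busy, Grant}
|Sat(E[alarm U (alarm ∨ send)])| = |{Crit, Hold, Check, Ack, Busy, Grant}| = 6.

6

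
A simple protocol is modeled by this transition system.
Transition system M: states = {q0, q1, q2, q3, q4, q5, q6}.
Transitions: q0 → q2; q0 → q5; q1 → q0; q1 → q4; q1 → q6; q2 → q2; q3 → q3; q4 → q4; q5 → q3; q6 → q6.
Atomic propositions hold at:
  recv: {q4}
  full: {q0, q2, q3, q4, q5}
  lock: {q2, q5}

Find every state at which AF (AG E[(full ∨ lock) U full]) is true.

Sat(full ∨ lock) = {q0, q2, q3, q4, q5}
E[(full ∨ lock) U full]: least fixpoint, start Z0 = Sat(full) = {q0, q2, q3, q4, q5}, add states in Sat(full ∨ lock) with some successor in Z. Already a fixed point.
Sat(E[(full ∨ lock) U full]) = {q0, q2, q3, q4, q5}
AG E[(full ∨ lock) U full]: greatest fixpoint, start Z0 = {q0, q2, q3, q4, q5}, keep only states in Sat with every successor in Z. Already a fixed point.
Sat(AG E[(full ∨ lock) U full]) = {q0, q2, q3, q4, q5}
AF (AG E[(full ∨ lock) U full]): least fixpoint, start Z0 = {q0, q2, q3, q4, q5}, add states with every successor in Z. Already a fixed point.
Sat(AF (AG E[(full ∨ lock) U full])) = {q0, q2, q3, q4, q5}

{q0, q2, q3, q4, q5}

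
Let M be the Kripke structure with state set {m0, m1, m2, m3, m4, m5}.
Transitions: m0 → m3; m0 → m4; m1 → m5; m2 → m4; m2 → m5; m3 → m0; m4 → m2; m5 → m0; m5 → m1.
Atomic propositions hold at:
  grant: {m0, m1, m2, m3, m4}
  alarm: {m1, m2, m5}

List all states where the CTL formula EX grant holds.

Sat(EX grant) = {s : some successor in {m0, m1, m2, m3, m4}} = {m0, m2, m3, m4, m5}

{m0, m2, m3, m4, m5}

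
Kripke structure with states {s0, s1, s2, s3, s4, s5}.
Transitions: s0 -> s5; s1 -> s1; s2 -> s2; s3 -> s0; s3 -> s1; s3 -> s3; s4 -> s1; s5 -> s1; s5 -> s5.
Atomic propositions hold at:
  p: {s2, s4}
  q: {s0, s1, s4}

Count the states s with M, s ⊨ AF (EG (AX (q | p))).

Sat(q | p) = {s0, s1, s2, s4}
Sat(AX (q | p)) = {s : every successor in {s0, s1, s2, s4}} = {s1, s2, s4}
EG (AX (q | p)): greatest fixpoint, start Z0 = {s1, s2, s4}, keep only states in Sat with some successor in Z. Already a fixed point.
Sat(EG (AX (q | p))) = {s1, s2, s4}
AF (EG (AX (q | p))): least fixpoint, start Z0 = {s1, s2, s4}, add states with every successor in Z. Already a fixed point.
Sat(AF (EG (AX (q | p)))) = {s1, s2, s4}
|Sat(AF (EG (AX (q | p))))| = |{s1, s2, s4}| = 3.

3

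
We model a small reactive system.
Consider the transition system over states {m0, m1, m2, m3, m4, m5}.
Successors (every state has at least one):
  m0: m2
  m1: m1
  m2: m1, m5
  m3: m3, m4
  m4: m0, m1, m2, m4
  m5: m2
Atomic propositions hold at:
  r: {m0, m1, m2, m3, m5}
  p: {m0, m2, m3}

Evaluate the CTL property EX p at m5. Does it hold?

Sat(EX p) = {s : some successor in {m0, m2, m3}} = {m0, m3, m4, m5}
m5 ∈ Sat(EX p) = {m0, m3, m4, m5}, so the formula holds at m5.

Yes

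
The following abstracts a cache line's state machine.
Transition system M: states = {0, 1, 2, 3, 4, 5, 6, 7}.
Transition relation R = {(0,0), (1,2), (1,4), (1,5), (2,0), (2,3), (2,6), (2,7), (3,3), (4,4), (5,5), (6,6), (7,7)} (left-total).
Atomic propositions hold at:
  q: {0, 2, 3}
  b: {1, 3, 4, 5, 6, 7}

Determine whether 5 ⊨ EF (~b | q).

No

Sat(~b) = {0, 2}
Sat(~b | q) = {0, 2, 3}
EF (~b | q): least fixpoint, start Z0 = {0, 2, 3}, add states with some successor in Z. Z1 = {0, 1, 2, 3}; fixed.
Sat(EF (~b | q)) = {0, 1, 2, 3}
5 ∉ Sat(EF (~b | q)) = {0, 1, 2, 3}, so the formula does not hold at 5.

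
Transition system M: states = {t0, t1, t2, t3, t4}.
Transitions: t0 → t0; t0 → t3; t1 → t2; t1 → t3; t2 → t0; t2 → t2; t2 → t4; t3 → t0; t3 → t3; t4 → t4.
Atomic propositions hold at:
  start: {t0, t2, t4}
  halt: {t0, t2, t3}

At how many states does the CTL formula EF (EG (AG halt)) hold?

4

AG halt: greatest fixpoint, start Z0 = {t0, t2, t3}, keep only states in Sat with every successor in Z. Z1 = {t0, t3}; fixed.
Sat(AG halt) = {t0, t3}
EG (AG halt): greatest fixpoint, start Z0 = {t0, t3}, keep only states in Sat with some successor in Z. Already a fixed point.
Sat(EG (AG halt)) = {t0, t3}
EF (EG (AG halt)): least fixpoint, start Z0 = {t0, t3}, add states with some successor in Z. Z1 = {t0, t1, t2, t3}; fixed.
Sat(EF (EG (AG halt))) = {t0, t1, t2, t3}
|Sat(EF (EG (AG halt)))| = |{t0, t1, t2, t3}| = 4.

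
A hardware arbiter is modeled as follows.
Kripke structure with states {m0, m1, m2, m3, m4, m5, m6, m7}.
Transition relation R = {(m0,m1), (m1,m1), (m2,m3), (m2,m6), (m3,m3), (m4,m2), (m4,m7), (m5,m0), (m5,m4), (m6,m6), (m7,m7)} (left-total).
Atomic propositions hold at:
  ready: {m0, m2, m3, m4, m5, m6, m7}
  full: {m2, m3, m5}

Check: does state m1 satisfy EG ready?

No

EG ready: greatest fixpoint, start Z0 = {m0, m2, m3, m4, m5, m6, m7}, keep only states in Sat with some successor in Z. Z1 = {m2, m3, m4, m5, m6, m7}; fixed.
Sat(EG ready) = {m2, m3, m4, m5, m6, m7}
m1 ∉ Sat(EG ready) = {m2, m3, m4, m5, m6, m7}, so the formula does not hold at m1.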